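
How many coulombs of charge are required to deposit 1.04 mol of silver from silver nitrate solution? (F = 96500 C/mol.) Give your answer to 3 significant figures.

Ag⁺ + e⁻ → Ag, so n(e⁻) = 1 × 1.04 = 1.040 mol
Q = 1.040 × 96500 = 1.004×10^5 C

1.00×10^5 C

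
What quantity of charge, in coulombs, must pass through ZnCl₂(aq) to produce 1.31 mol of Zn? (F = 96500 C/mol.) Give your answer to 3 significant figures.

Zn²⁺ + 2e⁻ → Zn, so n(e⁻) = 2 × 1.31 = 2.620 mol
Q = 2.620 × 96500 = 2.528×10^5 C

2.53×10^5 C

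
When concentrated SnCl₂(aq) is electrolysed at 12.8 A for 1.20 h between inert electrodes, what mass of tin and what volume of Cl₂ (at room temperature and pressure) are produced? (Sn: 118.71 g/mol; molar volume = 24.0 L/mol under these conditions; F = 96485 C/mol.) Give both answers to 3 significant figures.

Q = 12.8 × 4320 = 55300 C; n(e⁻) = 55300 / 96485 = 0.5731 mol
Cathode: Sn²⁺ + 2e⁻ → Sn → n(Sn) = 0.5731/2 = 0.2866 mol → 34.0 g
Anode: 2Cl⁻ → Cl₂ + 2e⁻ → n(Cl₂) = 0.5731/2 = 0.2866 mol → 6.88 L

34.0 g Sn; 6.88 L Cl₂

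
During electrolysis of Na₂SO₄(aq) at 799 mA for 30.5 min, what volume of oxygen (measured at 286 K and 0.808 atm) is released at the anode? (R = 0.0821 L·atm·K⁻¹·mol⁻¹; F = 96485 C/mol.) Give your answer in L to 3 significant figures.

0.110 L

Charge passed = 0.799 × 1830 = 1462 C
Moles of electrons = 1462 / 96485 = 0.01515 mol
2H₂O → O₂ + 4H⁺ + 4e⁻, so n(O₂) = 0.01515 / 4 = 0.003788 mol
V = nRT/P = 0.003788 × 0.0821 × 286 / 0.808 = 0.1101 L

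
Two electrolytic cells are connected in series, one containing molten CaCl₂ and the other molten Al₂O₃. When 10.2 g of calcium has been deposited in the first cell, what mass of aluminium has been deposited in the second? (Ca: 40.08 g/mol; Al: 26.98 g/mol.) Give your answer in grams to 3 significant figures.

4.58 g

n(Ca) = 10.2 / 40.08 = 0.2545 mol
Ca²⁺ + 2e⁻ → Ca, so n(e⁻) = 2 × 0.2545 = 0.5090 mol
In series, the same 0.5090 mol of electrons flows through the second cell.
Al³⁺ + 3e⁻ → Al, so n(Al) = 0.5090 / 3 = 0.1697 mol
m(Al) = 0.1697 × 26.98 = 4.58 g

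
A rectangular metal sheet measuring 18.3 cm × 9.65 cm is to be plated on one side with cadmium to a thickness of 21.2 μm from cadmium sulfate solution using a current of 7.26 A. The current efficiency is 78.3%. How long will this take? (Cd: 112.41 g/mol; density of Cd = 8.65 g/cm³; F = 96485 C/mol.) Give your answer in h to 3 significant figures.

Plated area = 18.3 × 9.65 = 176.6 cm²
Volume = 176.6 × 21.2×10⁻⁴ cm = 0.3744 cm³
m(Cd) = 0.3744 × 8.65 = 3.239 g
n(Cd) = 3.239 / 112.41 = 0.02881 mol; n(e⁻) = 2 × 0.02881 = 0.05762 mol
Q = 0.05762 × 96485 / 0.783 = 7100 C
t = 7100 / 7.26 = 978.0 s = 0.272 h

0.272 h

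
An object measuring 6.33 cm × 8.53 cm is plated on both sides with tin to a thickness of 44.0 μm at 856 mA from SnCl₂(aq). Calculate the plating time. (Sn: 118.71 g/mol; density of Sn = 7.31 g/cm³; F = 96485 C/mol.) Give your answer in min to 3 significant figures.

Plated area = 2 × 6.33 × 8.53 = 108.0 cm²
Volume = 108.0 × 44.0×10⁻⁴ cm = 0.4752 cm³
m(Sn) = 0.4752 × 7.31 = 3.474 g
n(Sn) = 3.474 / 118.71 = 0.02926 mol; n(e⁻) = 2 × 0.02926 = 0.05852 mol
Q = 0.05852 × 96485 = 5646 C
t = 5646 / 0.856 = 6596 s = 110 min

110 min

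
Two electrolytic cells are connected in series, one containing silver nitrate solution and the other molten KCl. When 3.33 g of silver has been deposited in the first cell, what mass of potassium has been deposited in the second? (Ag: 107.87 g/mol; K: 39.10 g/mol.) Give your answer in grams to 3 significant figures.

n(Ag) = 3.33 / 107.87 = 0.03087 mol
Ag⁺ + e⁻ → Ag, so n(e⁻) = 0.03087 mol
Same current for the same time ⇒ same n(e⁻) = 0.03087 mol in both cells.
K⁺ + e⁻ → K, so n(K) = 0.03087 mol
m(K) = 0.03087 × 39.10 = 1.21 g

1.21 g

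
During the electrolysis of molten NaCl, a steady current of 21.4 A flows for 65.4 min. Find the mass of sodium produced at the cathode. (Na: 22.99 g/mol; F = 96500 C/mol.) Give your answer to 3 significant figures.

20.0 g

Charge passed = 21.4 × 3924 = 83970 C
n(e⁻) = 83970 / 96500 = 0.8702 mol
Na⁺ + e⁻ → Na, so n(Na) = 0.8702 mol
m = 0.8702 × 22.99 = 20.0 g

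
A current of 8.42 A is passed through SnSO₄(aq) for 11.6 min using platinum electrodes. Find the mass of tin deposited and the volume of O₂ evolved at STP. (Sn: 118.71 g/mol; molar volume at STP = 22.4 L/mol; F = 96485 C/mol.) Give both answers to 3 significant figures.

3.61 g Sn; 0.340 L O₂

Q = 8.42 × 696 = 5860 C; n(e⁻) = 5860 / 96485 = 0.06073 mol
Cathode: Sn²⁺ + 2e⁻ → Sn → n(Sn) = 0.06073/2 = 0.03037 mol → 3.61 g
Anode: 2H₂O → O₂ + 4H⁺ + 4e⁻ → n(O₂) = 0.06073/4 = 0.01518 mol → 0.340 L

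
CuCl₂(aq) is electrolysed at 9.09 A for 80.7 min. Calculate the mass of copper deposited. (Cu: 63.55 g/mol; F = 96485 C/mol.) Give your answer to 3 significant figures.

Q = It = 9.09 × 4842 = 44010 C
Moles of electrons = 44010 / 96485 = 0.4561 mol
Cu²⁺ + 2e⁻ → Cu, so n(Cu) = 0.4561 / 2 = 0.2281 mol
m = 0.2281 × 63.55 = 14.5 g

14.5 g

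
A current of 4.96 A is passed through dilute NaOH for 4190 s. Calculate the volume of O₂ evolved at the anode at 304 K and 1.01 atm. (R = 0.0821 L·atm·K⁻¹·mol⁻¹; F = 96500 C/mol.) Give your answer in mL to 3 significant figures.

1330 mL

Q = 4.96 A × 4190 s = 20780 C
Moles of electrons = 20780 / 96500 = 0.2153 mol
2H₂O → O₂ + 4H⁺ + 4e⁻, so n(O₂) = 0.2153 / 4 = 0.05383 mol
V = nRT/P = 0.05383 × 0.0821 × 304 / 1.01 = 1.330 L
= 1330 mL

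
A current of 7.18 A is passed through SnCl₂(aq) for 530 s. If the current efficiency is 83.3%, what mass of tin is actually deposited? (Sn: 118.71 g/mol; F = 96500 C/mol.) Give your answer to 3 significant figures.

Q = 7.18 × 530 = 3805 C
n(e⁻) = 3805 / 96500 = 0.03943 mol
Sn²⁺ + 2e⁻ → Sn, so theoretical m(Sn) = 0.01972 × 118.71 = 2.341 g
Actual mass = 83.3% × 2.341 = 1.95 g

1.95 g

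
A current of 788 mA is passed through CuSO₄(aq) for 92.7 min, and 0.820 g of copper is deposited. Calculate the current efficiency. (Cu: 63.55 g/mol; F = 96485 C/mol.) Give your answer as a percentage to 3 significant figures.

Q = 0.788 × 5562 = 4383 C
n(e⁻) = 4383 / 96485 = 0.04543 mol
Cu²⁺ + 2e⁻ → Cu, so theoretical n(Cu) = 0.02272 mol → 1.444 g
Efficiency = 0.820 / 1.444 = 0.5679 = 56.8%

56.8%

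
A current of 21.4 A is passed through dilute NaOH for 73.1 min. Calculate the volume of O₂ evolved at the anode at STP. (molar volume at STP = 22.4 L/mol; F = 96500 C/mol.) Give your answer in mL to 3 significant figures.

Q = 21.4 A × 4386 s = 93860 C
n(e⁻) = 93860 / 96500 = 0.9726 mol
2H₂O → O₂ + 4H⁺ + 4e⁻, so n(O₂) = 0.9726 / 4 = 0.2432 mol
V = 0.2432 × 22.4 = 5.448 L
= 5450 mL

5450 mL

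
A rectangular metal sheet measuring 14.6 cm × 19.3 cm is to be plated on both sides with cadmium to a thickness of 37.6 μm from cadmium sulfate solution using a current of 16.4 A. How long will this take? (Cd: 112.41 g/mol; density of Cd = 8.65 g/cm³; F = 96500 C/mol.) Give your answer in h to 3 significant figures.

Plated area = 2 × 14.6 × 19.3 = 563.6 cm²
Volume = 563.6 × 37.6×10⁻⁴ cm = 2.119 cm³
m(Cd) = 2.119 × 8.65 = 18.33 g
n(Cd) = 18.33 / 112.41 = 0.1631 mol; n(e⁻) = 2 × 0.1631 = 0.3262 mol
Q = 0.3262 × 96500 = 31480 C
t = 31480 / 16.4 = 1920 s = 0.533 h

0.533 h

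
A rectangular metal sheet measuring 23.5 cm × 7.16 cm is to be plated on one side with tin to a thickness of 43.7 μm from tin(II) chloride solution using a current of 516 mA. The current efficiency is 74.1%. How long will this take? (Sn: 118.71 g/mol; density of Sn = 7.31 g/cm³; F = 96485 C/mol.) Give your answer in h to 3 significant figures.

6.35 h

Plated area = 23.5 × 7.16 = 168.3 cm²
Volume = 168.3 × 43.7×10⁻⁴ cm = 0.7355 cm³
m(Sn) = 0.7355 × 7.31 = 5.377 g
n(Sn) = 5.377 / 118.71 = 0.04530 mol; n(e⁻) = 2 × 0.04530 = 0.09060 mol
Q = 0.09060 × 96485 / 0.741 = 11800 C
t = 11800 / 0.516 = 22870 s = 6.35 h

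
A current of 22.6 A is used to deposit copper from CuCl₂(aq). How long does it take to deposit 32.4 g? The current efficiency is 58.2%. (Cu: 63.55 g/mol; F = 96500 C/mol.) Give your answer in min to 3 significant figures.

125 min

n(Cu) = 32.4 / 63.55 = 0.5098 mol
Cu²⁺ + 2e⁻ → Cu, so n(e⁻) = 2 × 0.5098 = 1.020 mol
Q = 1.020 × 96500 / 0.582 = 1.691×10^5 C
t = Q / I = 1.691×10^5 / 22.6 = 7482 s = 125 min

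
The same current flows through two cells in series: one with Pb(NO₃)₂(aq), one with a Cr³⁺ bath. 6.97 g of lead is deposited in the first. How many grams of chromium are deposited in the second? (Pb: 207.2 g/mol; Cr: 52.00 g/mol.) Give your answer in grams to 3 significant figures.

n(Pb) = 6.97 / 207.2 = 0.03364 mol
Pb²⁺ + 2e⁻ → Pb, so n(e⁻) = 2 × 0.03364 = 0.06728 mol
The cells are in series, so the same charge (and hence the same n(e⁻) = 0.06728 mol) passes through both.
Cr³⁺ + 3e⁻ → Cr, so n(Cr) = 0.06728 / 3 = 0.02243 mol
m(Cr) = 0.02243 × 52.00 = 1.17 g

1.17 g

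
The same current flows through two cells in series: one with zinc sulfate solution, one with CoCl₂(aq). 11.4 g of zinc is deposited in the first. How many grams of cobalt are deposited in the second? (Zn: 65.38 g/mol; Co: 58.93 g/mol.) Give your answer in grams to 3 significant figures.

n(Zn) = 11.4 / 65.38 = 0.1744 mol
Zn²⁺ + 2e⁻ → Zn, so n(e⁻) = 2 × 0.1744 = 0.3488 mol
In series, the same 0.3488 mol of electrons flows through the second cell.
Co²⁺ + 2e⁻ → Co, so n(Co) = 0.3488 / 2 = 0.1744 mol
m(Co) = 0.1744 × 58.93 = 10.3 g

10.3 g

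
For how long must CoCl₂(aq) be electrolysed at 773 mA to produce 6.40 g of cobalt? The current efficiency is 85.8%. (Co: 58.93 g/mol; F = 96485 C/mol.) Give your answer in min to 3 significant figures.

527 min

n(Co) = 6.40 / 58.93 = 0.1086 mol
Co²⁺ + 2e⁻ → Co, so n(e⁻) = 2 × 0.1086 = 0.2172 mol
Q = 0.2172 × 96485 / 0.858 = 24420 C
t = Q / I = 24420 / 0.773 = 31590 s = 527 min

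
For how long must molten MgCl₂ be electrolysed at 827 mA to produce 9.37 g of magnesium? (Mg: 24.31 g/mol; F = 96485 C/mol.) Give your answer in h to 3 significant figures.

25.0 h

n(Mg) = 9.37 / 24.31 = 0.3854 mol
Mg²⁺ + 2e⁻ → Mg, so n(e⁻) = 2 × 0.3854 = 0.7708 mol
Q = 0.7708 × 96485 = 74370 C
t = Q / I = 74370 / 0.827 = 89930 s = 25.0 h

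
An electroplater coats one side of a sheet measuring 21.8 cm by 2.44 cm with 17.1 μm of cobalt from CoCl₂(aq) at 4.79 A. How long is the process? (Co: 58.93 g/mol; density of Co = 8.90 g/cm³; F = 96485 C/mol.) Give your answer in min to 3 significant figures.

9.22 min

Plated area = 21.8 × 2.44 = 53.19 cm²
Volume = 53.19 × 17.1×10⁻⁴ cm = 0.09095 cm³
m(Co) = 0.09095 × 8.90 = 0.8095 g
n(Co) = 0.8095 / 58.93 = 0.01374 mol; n(e⁻) = 2 × 0.01374 = 0.02748 mol
Q = 0.02748 × 96485 = 2651 C
t = 2651 / 4.79 = 553.4 s = 9.22 min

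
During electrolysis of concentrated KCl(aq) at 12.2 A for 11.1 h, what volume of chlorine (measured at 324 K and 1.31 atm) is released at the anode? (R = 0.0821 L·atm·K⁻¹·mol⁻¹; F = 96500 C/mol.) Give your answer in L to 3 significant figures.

51.3 L

Q = 12.2 A × 39960 s = 4.875×10^5 C
Moles of electrons = 4.875×10^5 / 96500 = 5.052 mol
2Cl⁻ → Cl₂ + 2e⁻, so n(Cl₂) = 5.052 / 2 = 2.526 mol
V = nRT/P = 2.526 × 0.0821 × 324 / 1.31 = 51.29 L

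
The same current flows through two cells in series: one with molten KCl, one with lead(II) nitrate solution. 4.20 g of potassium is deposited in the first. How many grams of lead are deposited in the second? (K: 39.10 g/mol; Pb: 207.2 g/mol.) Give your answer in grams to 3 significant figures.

11.1 g

n(K) = 4.20 / 39.10 = 0.1074 mol
K⁺ + e⁻ → K, so n(e⁻) = 0.1074 mol
Since the cells are in series, n(e⁻) in the Pb cell is also 0.1074 mol.
Pb²⁺ + 2e⁻ → Pb, so n(Pb) = 0.1074 / 2 = 0.05370 mol
m(Pb) = 0.05370 × 207.2 = 11.1 g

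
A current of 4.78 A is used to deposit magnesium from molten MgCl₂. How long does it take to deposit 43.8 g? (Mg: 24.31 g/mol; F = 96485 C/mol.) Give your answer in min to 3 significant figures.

n(Mg) = 43.8 / 24.31 = 1.802 mol
Mg²⁺ + 2e⁻ → Mg, so n(e⁻) = 2 × 1.802 = 3.604 mol
Q = 3.604 × 96485 = 3.477×10^5 C
t = Q / I = 3.477×10^5 / 4.78 = 72740 s = 1210 min

1210 min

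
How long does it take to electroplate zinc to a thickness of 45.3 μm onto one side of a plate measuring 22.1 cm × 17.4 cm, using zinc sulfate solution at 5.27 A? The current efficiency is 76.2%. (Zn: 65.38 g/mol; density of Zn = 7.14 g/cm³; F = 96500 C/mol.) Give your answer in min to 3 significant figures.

152 min

Plated area = 22.1 × 17.4 = 384.5 cm²
Volume = 384.5 × 45.3×10⁻⁴ cm = 1.742 cm³
m(Zn) = 1.742 × 7.14 = 12.44 g
n(Zn) = 12.44 / 65.38 = 0.1903 mol; n(e⁻) = 2 × 0.1903 = 0.3806 mol
Q = 0.3806 × 96500 / 0.762 = 48200 C
t = 48200 / 5.27 = 9146 s = 152 min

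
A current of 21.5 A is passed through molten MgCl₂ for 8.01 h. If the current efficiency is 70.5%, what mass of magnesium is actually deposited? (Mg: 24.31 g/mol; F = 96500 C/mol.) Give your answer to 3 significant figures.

55.1 g

Q = 21.5 × 28836 = 6.200×10^5 C
n(e⁻) = 6.200×10^5 / 96500 = 6.425 mol
Mg²⁺ + 2e⁻ → Mg, so theoretical m(Mg) = 3.213 × 24.31 = 78.11 g
Actual mass = 70.5% × 78.11 = 55.1 g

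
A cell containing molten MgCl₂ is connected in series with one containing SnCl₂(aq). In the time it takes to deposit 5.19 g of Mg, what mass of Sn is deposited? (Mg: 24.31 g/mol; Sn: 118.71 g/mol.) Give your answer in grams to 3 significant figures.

25.3 g

n(Mg) = 5.19 / 24.31 = 0.2135 mol
Mg²⁺ + 2e⁻ → Mg, so n(e⁻) = 2 × 0.2135 = 0.4270 mol
In series, the same 0.4270 mol of electrons flows through the second cell.
Sn²⁺ + 2e⁻ → Sn, so n(Sn) = 0.4270 / 2 = 0.2135 mol
m(Sn) = 0.2135 × 118.71 = 25.3 g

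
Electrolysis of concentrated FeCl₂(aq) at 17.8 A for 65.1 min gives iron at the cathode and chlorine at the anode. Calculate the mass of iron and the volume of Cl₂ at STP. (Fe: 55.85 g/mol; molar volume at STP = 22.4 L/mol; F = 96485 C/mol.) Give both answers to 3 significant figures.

20.1 g Fe; 8.07 L Cl₂

Q = 17.8 × 3906 = 69530 C; n(e⁻) = 69530 / 96485 = 0.7206 mol
Cathode: Fe²⁺ + 2e⁻ → Fe → n(Fe) = 0.7206/2 = 0.3603 mol → 20.1 g
Anode: 2Cl⁻ → Cl₂ + 2e⁻ → n(Cl₂) = 0.7206/2 = 0.3603 mol → 8.07 L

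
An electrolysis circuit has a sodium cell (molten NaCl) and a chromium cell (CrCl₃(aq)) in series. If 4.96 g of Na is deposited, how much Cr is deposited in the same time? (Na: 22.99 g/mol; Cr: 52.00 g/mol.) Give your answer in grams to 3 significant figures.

3.74 g

n(Na) = 4.96 / 22.99 = 0.2157 mol
Na⁺ + e⁻ → Na, so n(e⁻) = 0.2157 mol
Since the cells are in series, n(e⁻) in the Cr cell is also 0.2157 mol.
Cr³⁺ + 3e⁻ → Cr, so n(Cr) = 0.2157 / 3 = 0.07190 mol
m(Cr) = 0.07190 × 52.00 = 3.74 g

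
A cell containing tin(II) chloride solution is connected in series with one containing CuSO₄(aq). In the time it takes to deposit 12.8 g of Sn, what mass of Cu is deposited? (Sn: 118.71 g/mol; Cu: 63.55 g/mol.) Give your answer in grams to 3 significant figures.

n(Sn) = 12.8 / 118.71 = 0.1078 mol
Sn²⁺ + 2e⁻ → Sn, so n(e⁻) = 2 × 0.1078 = 0.2156 mol
Same current for the same time ⇒ same n(e⁻) = 0.2156 mol in both cells.
Cu²⁺ + 2e⁻ → Cu, so n(Cu) = 0.2156 / 2 = 0.1078 mol
m(Cu) = 0.1078 × 63.55 = 6.85 g

6.85 g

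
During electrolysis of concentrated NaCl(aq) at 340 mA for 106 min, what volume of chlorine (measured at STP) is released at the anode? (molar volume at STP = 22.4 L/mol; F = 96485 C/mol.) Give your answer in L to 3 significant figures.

0.251 L

Q = 0.340 A × 6360 s = 2162 C
n(e⁻) = 2162 / 96485 = 0.02241 mol
2Cl⁻ → Cl₂ + 2e⁻, so n(Cl₂) = 0.02241 / 2 = 0.01121 mol
V = 0.01121 × 22.4 = 0.2511 L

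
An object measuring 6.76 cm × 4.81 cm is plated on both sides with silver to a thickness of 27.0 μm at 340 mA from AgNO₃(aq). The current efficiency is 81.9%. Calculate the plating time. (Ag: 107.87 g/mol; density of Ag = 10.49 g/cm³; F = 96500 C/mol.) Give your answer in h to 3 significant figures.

Plated area = 2 × 6.76 × 4.81 = 65.03 cm²
Volume = 65.03 × 27.0×10⁻⁴ cm = 0.1756 cm³
m(Ag) = 0.1756 × 10.49 = 1.842 g
n(Ag) = 1.842 / 107.87 = 0.01708 mol; n(e⁻) = 0.01708 mol
Q = 0.01708 × 96500 / 0.819 = 2012 C
t = 2012 / 0.340 = 5918 s = 1.64 h

1.64 h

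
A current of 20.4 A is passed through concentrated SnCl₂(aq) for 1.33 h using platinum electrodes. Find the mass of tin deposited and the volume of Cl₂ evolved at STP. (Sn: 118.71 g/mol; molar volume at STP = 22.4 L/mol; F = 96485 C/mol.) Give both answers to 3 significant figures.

60.1 g Sn; 11.3 L Cl₂

Q = 20.4 × 4788 = 97680 C; n(e⁻) = 97680 / 96485 = 1.012 mol
Cathode: Sn²⁺ + 2e⁻ → Sn → n(Sn) = 1.012/2 = 0.5060 mol → 60.1 g
Anode: 2Cl⁻ → Cl₂ + 2e⁻ → n(Cl₂) = 1.012/2 = 0.5060 mol → 11.3 L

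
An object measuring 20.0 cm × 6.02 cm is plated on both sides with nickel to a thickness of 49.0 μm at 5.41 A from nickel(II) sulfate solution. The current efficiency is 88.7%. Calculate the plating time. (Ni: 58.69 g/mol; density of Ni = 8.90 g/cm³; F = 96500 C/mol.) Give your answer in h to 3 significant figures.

2.00 h

Plated area = 2 × 20.0 × 6.02 = 240.8 cm²
Volume = 240.8 × 49.0×10⁻⁴ cm = 1.180 cm³
m(Ni) = 1.180 × 8.90 = 10.50 g
n(Ni) = 10.50 / 58.69 = 0.1789 mol; n(e⁻) = 2 × 0.1789 = 0.3578 mol
Q = 0.3578 × 96500 / 0.887 = 38930 C
t = 38930 / 5.41 = 7196 s = 2.00 h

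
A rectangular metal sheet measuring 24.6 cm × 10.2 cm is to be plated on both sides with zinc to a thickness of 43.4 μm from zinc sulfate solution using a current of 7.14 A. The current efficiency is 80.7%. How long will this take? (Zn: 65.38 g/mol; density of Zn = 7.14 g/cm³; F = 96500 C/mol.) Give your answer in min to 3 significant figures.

Plated area = 2 × 24.6 × 10.2 = 501.8 cm²
Volume = 501.8 × 43.4×10⁻⁴ cm = 2.178 cm³
m(Zn) = 2.178 × 7.14 = 15.55 g
n(Zn) = 15.55 / 65.38 = 0.2378 mol; n(e⁻) = 2 × 0.2378 = 0.4756 mol
Q = 0.4756 × 96500 / 0.807 = 56870 C
t = 56870 / 7.14 = 7965 s = 133 min

133 min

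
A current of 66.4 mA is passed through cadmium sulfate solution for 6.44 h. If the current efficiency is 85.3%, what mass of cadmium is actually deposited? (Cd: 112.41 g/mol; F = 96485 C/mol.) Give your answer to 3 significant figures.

Q = 0.0664 × 23184 = 1539 C
n(e⁻) = 1539 / 96485 = 0.01595 mol
Cd²⁺ + 2e⁻ → Cd, so theoretical m(Cd) = 0.007975 × 112.41 = 0.8965 g
Actual mass = 85.3% × 0.8965 = 0.765 g

0.765 g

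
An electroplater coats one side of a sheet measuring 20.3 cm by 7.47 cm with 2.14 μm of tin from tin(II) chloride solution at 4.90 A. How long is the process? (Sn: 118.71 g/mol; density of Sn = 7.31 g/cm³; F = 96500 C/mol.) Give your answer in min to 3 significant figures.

1.31 min

Plated area = 20.3 × 7.47 = 151.6 cm²
Volume = 151.6 × 2.14×10⁻⁴ cm = 0.03244 cm³
m(Sn) = 0.03244 × 7.31 = 0.2371 g
n(Sn) = 0.2371 / 118.71 = 0.001997 mol; n(e⁻) = 2 × 0.001997 = 0.003994 mol
Q = 0.003994 × 96500 = 385.4 C
t = 385.4 / 4.90 = 78.65 s = 1.31 min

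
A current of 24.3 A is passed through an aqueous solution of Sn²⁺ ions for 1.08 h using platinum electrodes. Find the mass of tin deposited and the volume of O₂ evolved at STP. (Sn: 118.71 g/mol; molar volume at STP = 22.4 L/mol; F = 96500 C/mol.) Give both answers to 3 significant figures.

Q = 24.3 × 3888 = 94480 C; n(e⁻) = 94480 / 96500 = 0.9791 mol
Cathode: Sn²⁺ + 2e⁻ → Sn → n(Sn) = 0.9791/2 = 0.4896 mol → 58.1 g
Anode: 2H₂O → O₂ + 4H⁺ + 4e⁻ → n(O₂) = 0.9791/4 = 0.2448 mol → 5.48 L

58.1 g Sn; 5.48 L O₂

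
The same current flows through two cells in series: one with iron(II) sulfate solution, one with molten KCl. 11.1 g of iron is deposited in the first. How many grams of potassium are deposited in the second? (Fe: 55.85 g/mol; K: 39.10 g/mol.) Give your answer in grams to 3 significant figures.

n(Fe) = 11.1 / 55.85 = 0.1987 mol
Fe²⁺ + 2e⁻ → Fe, so n(e⁻) = 2 × 0.1987 = 0.3974 mol
Since the cells are in series, n(e⁻) in the K cell is also 0.3974 mol.
K⁺ + e⁻ → K, so n(K) = 0.3974 mol
m(K) = 0.3974 × 39.10 = 15.5 g

15.5 g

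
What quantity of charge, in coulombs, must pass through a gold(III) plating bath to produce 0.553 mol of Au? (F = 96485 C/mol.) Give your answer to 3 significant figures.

1.60×10^5 C

Au³⁺ + 3e⁻ → Au, so n(e⁻) = 3 × 0.553 = 1.659 mol
Q = 1.659 × 96485 = 1.601×10^5 C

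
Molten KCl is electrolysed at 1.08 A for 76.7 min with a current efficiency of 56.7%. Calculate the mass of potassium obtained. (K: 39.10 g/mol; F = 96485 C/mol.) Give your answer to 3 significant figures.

Q = 1.08 × 4602 = 4970 C
n(e⁻) = 4970 / 96485 = 0.05151 mol
K⁺ + e⁻ → K, so theoretical m(K) = 0.05151 × 39.10 = 2.014 g
Actual mass = 56.7% × 2.014 = 1.14 g

1.14 g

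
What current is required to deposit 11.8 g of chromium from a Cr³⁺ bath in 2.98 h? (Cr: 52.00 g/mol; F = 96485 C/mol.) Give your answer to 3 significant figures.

n(Cr) = 11.8 / 52.00 = 0.2269 mol
Cr³⁺ + 3e⁻ → Cr, so n(e⁻) = 3 × 0.2269 = 0.6807 mol
Q = 0.6807 × 96485 = 65680 C
I = Q / t = 65680 / 10728 s = 6.12 A

6.12 A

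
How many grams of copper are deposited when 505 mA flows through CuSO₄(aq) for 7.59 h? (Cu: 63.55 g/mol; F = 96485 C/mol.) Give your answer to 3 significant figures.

4.54 g

Q = It = 0.505 × 27324 = 13800 C
Moles of electrons = 13800 / 96485 = 0.1430 mol
Cu²⁺ + 2e⁻ → Cu, so n(Cu) = 0.1430 / 2 = 0.07150 mol
m = 0.07150 × 63.55 = 4.54 g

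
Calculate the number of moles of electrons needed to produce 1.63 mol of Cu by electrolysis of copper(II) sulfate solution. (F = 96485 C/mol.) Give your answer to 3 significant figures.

3.26 mol

Cu²⁺ + 2e⁻ → Cu, so n(e⁻) = 2 × 1.63 = 3.260 mol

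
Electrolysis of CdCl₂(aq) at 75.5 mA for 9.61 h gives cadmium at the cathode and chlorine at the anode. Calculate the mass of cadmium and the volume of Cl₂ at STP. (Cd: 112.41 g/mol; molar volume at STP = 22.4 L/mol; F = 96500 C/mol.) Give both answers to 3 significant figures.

1.52 g Cd; 0.303 L Cl₂

Q = 0.0755 × 34596 = 2612 C; n(e⁻) = 2612 / 96500 = 0.02707 mol
Cathode: Cd²⁺ + 2e⁻ → Cd → n(Cd) = 0.02707/2 = 0.01354 mol → 1.52 g
Anode: 2Cl⁻ → Cl₂ + 2e⁻ → n(Cl₂) = 0.02707/2 = 0.01354 mol → 0.303 L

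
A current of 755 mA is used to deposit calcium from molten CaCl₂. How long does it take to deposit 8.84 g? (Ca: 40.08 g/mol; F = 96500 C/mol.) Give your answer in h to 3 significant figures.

n(Ca) = 8.84 / 40.08 = 0.2206 mol
Ca²⁺ + 2e⁻ → Ca, so n(e⁻) = 2 × 0.2206 = 0.4412 mol
Q = 0.4412 × 96500 = 42580 C
t = Q / I = 42580 / 0.755 = 56400 s = 15.7 h

15.7 h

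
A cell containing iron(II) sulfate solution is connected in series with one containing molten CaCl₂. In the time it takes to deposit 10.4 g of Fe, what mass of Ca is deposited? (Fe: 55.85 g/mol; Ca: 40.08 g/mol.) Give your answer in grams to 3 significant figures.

n(Fe) = 10.4 / 55.85 = 0.1862 mol
Fe²⁺ + 2e⁻ → Fe, so n(e⁻) = 2 × 0.1862 = 0.3724 mol
Since the cells are in series, n(e⁻) in the Ca cell is also 0.3724 mol.
Ca²⁺ + 2e⁻ → Ca, so n(Ca) = 0.3724 / 2 = 0.1862 mol
m(Ca) = 0.1862 × 40.08 = 7.46 g

7.46 g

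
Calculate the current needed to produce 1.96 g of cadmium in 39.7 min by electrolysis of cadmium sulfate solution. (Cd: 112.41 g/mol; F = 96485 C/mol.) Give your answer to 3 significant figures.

n(Cd) = 1.96 / 112.41 = 0.01744 mol
Cd²⁺ + 2e⁻ → Cd, so n(e⁻) = 2 × 0.01744 = 0.03488 mol
Q = 0.03488 × 96485 = 3365 C
I = Q / t = 3365 / 2382 s = 1.41 A

1.41 A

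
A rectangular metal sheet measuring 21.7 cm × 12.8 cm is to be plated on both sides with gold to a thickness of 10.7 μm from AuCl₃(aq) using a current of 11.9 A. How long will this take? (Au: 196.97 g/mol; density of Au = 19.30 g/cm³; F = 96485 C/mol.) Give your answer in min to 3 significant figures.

Plated area = 2 × 21.7 × 12.8 = 555.5 cm²
Volume = 555.5 × 10.7×10⁻⁴ cm = 0.5944 cm³
m(Au) = 0.5944 × 19.30 = 11.47 g
n(Au) = 11.47 / 196.97 = 0.05823 mol; n(e⁻) = 3 × 0.05823 = 0.1747 mol
Q = 0.1747 × 96485 = 16860 C
t = 16860 / 11.9 = 1417 s = 23.6 min

23.6 min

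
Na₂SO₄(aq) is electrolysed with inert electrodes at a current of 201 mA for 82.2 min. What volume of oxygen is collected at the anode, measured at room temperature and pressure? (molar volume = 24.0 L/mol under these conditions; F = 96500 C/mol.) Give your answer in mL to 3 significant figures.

61.6 mL

Q = 0.201 A × 4932 s = 991.3 C
n(e⁻) = 991.3 / 96500 = 0.01027 mol
2H₂O → O₂ + 4H⁺ + 4e⁻, so n(O₂) = 0.01027 / 4 = 0.002568 mol
V = 0.002568 × 24.0 = 0.06163 L
= 61.6 mL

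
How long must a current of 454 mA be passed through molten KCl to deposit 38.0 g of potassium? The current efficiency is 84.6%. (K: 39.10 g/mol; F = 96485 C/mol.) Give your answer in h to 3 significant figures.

67.8 h

n(K) = 38.0 / 39.10 = 0.9719 mol
K⁺ + e⁻ → K, so n(e⁻) = 0.9719 mol
Q = 0.9719 × 96485 / 0.846 = 1.108×10^5 C
t = Q / I = 1.108×10^5 / 0.454 = 2.441×10^5 s = 67.8 h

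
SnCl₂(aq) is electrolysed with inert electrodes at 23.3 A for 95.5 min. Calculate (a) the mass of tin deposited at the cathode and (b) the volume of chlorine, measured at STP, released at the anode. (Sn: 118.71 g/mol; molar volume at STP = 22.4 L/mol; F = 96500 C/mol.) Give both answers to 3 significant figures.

82.1 g Sn; 15.5 L Cl₂

Q = 23.3 × 5730 = 1.335×10^5 C; n(e⁻) = 1.335×10^5 / 96500 = 1.383 mol
Cathode: Sn²⁺ + 2e⁻ → Sn → n(Sn) = 1.383/2 = 0.6915 mol → 82.1 g
Anode: 2Cl⁻ → Cl₂ + 2e⁻ → n(Cl₂) = 1.383/2 = 0.6915 mol → 15.5 L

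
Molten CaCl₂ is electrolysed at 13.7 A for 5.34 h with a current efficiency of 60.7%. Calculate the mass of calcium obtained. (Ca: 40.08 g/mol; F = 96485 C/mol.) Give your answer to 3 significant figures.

33.2 g

Q = 13.7 × 19224 = 2.634×10^5 C
n(e⁻) = 2.634×10^5 / 96485 = 2.730 mol
Ca²⁺ + 2e⁻ → Ca, so theoretical m(Ca) = 1.365 × 40.08 = 54.71 g
Actual mass = 60.7% × 54.71 = 33.2 g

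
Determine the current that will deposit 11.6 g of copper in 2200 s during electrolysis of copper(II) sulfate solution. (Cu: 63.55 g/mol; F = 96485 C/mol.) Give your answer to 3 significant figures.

16.0 A

n(Cu) = 11.6 / 63.55 = 0.1825 mol
Cu²⁺ + 2e⁻ → Cu, so n(e⁻) = 2 × 0.1825 = 0.3650 mol
Q = 0.3650 × 96485 = 35220 C
I = Q / t = 35220 / 2200 s = 16.0 A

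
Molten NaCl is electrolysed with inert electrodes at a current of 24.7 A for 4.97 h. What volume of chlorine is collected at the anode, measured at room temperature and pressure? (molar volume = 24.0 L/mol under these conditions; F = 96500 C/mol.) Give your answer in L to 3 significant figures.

Charge passed = 24.7 × 17892 = 4.419×10^5 C
n(e⁻) = Q/F = 4.419×10^5/96500 = 4.579 mol
2Cl⁻ → Cl₂ + 2e⁻, so n(Cl₂) = 4.579 / 2 = 2.290 mol
V = 2.290 × 24.0 = 54.96 L

55.0 L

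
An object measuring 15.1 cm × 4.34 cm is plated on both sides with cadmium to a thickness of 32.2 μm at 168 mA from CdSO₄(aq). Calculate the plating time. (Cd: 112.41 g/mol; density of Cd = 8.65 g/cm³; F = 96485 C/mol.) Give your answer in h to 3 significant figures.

10.4 h

Plated area = 2 × 15.1 × 4.34 = 131.1 cm²
Volume = 131.1 × 32.2×10⁻⁴ cm = 0.4221 cm³
m(Cd) = 0.4221 × 8.65 = 3.651 g
n(Cd) = 3.651 / 112.41 = 0.03248 mol; n(e⁻) = 2 × 0.03248 = 0.06496 mol
Q = 0.06496 × 96485 = 6268 C
t = 6268 / 0.168 = 37310 s = 10.4 h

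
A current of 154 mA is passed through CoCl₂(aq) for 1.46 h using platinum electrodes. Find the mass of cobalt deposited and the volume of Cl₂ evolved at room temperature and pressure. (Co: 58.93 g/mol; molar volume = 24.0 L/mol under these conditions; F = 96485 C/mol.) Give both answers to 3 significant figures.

Q = 0.154 × 5256 = 809.4 C; n(e⁻) = 809.4 / 96485 = 0.008389 mol
Cathode: Co²⁺ + 2e⁻ → Co → n(Co) = 0.008389/2 = 0.004195 mol → 0.247 g
Anode: 2Cl⁻ → Cl₂ + 2e⁻ → n(Cl₂) = 0.008389/2 = 0.004195 mol → 0.101 L

0.247 g Co; 0.101 L Cl₂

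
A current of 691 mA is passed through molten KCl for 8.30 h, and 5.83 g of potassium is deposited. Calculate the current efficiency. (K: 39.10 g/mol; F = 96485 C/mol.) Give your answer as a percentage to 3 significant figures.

69.7%

Q = 0.691 × 29880 = 20650 C
n(e⁻) = 20650 / 96485 = 0.2140 mol
K⁺ + e⁻ → K, so theoretical n(K) = 0.2140 mol → 8.367 g
Efficiency = 5.83 / 8.367 = 0.6968 = 69.7%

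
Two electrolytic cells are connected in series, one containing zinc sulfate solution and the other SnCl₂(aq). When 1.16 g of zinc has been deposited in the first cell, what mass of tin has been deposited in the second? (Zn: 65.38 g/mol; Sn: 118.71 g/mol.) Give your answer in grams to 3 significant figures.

n(Zn) = 1.16 / 65.38 = 0.01774 mol
Zn²⁺ + 2e⁻ → Zn, so n(e⁻) = 2 × 0.01774 = 0.03548 mol
Same current for the same time ⇒ same n(e⁻) = 0.03548 mol in both cells.
Sn²⁺ + 2e⁻ → Sn, so n(Sn) = 0.03548 / 2 = 0.01774 mol
m(Sn) = 0.01774 × 118.71 = 2.11 g

2.11 g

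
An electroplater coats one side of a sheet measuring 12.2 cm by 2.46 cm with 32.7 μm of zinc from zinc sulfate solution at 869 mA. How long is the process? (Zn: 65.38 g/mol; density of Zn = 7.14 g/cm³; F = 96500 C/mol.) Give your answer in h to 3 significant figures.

0.661 h

Plated area = 12.2 × 2.46 = 30.01 cm²
Volume = 30.01 × 32.7×10⁻⁴ cm = 0.09813 cm³
m(Zn) = 0.09813 × 7.14 = 0.7006 g
n(Zn) = 0.7006 / 65.38 = 0.01072 mol; n(e⁻) = 2 × 0.01072 = 0.02144 mol
Q = 0.02144 × 96500 = 2069 C
t = 2069 / 0.869 = 2381 s = 0.661 h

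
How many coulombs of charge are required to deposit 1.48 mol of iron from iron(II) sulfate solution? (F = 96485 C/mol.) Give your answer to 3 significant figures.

2.86×10^5 C

Fe²⁺ + 2e⁻ → Fe, so n(e⁻) = 2 × 1.48 = 2.960 mol
Q = 2.960 × 96485 = 2.856×10^5 C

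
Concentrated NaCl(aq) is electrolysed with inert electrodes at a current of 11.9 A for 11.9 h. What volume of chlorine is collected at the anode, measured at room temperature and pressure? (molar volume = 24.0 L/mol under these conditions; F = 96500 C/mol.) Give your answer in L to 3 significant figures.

Q = 11.9 A × 42840 s = 5.098×10^5 C
n(e⁻) = 5.098×10^5 / 96500 = 5.283 mol
2Cl⁻ → Cl₂ + 2e⁻, so n(Cl₂) = 5.283 / 2 = 2.642 mol
V = 2.642 × 24.0 = 63.41 L

63.4 L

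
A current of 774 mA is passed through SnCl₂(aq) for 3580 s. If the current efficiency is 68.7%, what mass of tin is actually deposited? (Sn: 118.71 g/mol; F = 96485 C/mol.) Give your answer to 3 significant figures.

Q = 0.774 × 3580 = 2771 C
n(e⁻) = 2771 / 96485 = 0.02872 mol
Sn²⁺ + 2e⁻ → Sn, so theoretical m(Sn) = 0.01436 × 118.71 = 1.705 g
Actual mass = 68.7% × 1.705 = 1.17 g

1.17 g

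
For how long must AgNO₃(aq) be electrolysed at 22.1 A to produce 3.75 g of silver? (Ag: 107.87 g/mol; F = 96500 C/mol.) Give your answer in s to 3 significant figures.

152 s

n(Ag) = 3.75 / 107.87 = 0.03476 mol
Ag⁺ + e⁻ → Ag, so n(e⁻) = 0.03476 mol
Q = 0.03476 × 96500 = 3354 C
t = Q / I = 3354 / 22.1 = 151.8 s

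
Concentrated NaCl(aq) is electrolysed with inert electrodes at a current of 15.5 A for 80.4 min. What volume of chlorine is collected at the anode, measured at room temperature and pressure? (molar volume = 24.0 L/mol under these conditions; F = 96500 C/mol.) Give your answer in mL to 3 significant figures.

9300 mL

Q = 15.5 A × 4824 s = 74770 C
n(e⁻) = 74770 / 96500 = 0.7748 mol
2Cl⁻ → Cl₂ + 2e⁻, so n(Cl₂) = 0.7748 / 2 = 0.3874 mol
V = 0.3874 × 24.0 = 9.298 L
= 9300 mL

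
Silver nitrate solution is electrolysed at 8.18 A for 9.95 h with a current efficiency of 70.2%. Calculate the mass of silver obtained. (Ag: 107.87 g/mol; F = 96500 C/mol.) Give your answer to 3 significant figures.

Q = 8.18 × 35820 = 2.930×10^5 C
n(e⁻) = 2.930×10^5 / 96500 = 3.036 mol
Ag⁺ + e⁻ → Ag, so theoretical m(Ag) = 3.036 × 107.87 = 327.5 g
Actual mass = 70.2% × 327.5 = 230 g

230 g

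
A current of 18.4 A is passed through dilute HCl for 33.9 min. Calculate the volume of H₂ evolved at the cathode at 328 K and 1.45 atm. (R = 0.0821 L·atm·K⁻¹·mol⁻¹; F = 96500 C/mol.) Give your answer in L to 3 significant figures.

3.60 L

Charge passed = 18.4 × 2034 = 37430 C
n(e⁻) = 37430 / 96500 = 0.3879 mol
2H⁺ + 2e⁻ → H₂, so n(H₂) = 0.3879 / 2 = 0.1940 mol
V = nRT/P = 0.1940 × 0.0821 × 328 / 1.45 = 3.603 L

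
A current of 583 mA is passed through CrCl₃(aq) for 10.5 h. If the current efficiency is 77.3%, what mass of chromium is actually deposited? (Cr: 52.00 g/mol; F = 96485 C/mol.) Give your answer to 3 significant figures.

3.06 g

Q = 0.583 × 37800 = 22040 C
n(e⁻) = 22040 / 96485 = 0.2284 mol
Cr³⁺ + 3e⁻ → Cr, so theoretical m(Cr) = 0.07613 × 52.00 = 3.959 g
Actual mass = 77.3% × 3.959 = 3.06 g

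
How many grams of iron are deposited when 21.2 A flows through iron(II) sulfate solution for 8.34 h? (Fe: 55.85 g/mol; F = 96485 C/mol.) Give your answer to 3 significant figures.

Q = It = 21.2 × 30024 = 6.365×10^5 C
n(e⁻) = 6.365×10^5 / 96485 = 6.597 mol
Fe²⁺ + 2e⁻ → Fe, so n(Fe) = 6.597 / 2 = 3.299 mol
m = 3.299 × 55.85 = 184 g

184 g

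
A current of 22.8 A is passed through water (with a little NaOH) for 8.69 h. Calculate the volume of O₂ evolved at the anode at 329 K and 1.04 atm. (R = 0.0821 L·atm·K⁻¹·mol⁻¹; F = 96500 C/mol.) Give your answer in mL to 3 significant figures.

48000 mL

Q = 22.8 A × 31284 s = 7.133×10^5 C
Moles of electrons = 7.133×10^5 / 96500 = 7.392 mol
2H₂O → O₂ + 4H⁺ + 4e⁻, so n(O₂) = 7.392 / 4 = 1.848 mol
V = nRT/P = 1.848 × 0.0821 × 329 / 1.04 = 48.00 L
= 48000 mL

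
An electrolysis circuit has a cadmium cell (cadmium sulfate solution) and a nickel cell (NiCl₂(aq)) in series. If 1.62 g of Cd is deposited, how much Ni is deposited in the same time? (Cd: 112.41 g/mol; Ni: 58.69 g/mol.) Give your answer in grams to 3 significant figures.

n(Cd) = 1.62 / 112.41 = 0.01441 mol
Cd²⁺ + 2e⁻ → Cd, so n(e⁻) = 2 × 0.01441 = 0.02882 mol
In series, the same 0.02882 mol of electrons flows through the second cell.
Ni²⁺ + 2e⁻ → Ni, so n(Ni) = 0.02882 / 2 = 0.01441 mol
m(Ni) = 0.01441 × 58.69 = 0.846 g

0.846 g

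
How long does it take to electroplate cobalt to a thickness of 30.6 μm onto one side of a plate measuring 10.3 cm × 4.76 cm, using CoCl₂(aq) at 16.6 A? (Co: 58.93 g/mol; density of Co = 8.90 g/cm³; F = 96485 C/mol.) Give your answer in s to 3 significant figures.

Plated area = 10.3 × 4.76 = 49.03 cm²
Volume = 49.03 × 30.6×10⁻⁴ cm = 0.1500 cm³
m(Co) = 0.1500 × 8.90 = 1.335 g
n(Co) = 1.335 / 58.93 = 0.02265 mol; n(e⁻) = 2 × 0.02265 = 0.04530 mol
Q = 0.04530 × 96485 = 4371 C
t = 4371 / 16.6 = 263.3 s

263 s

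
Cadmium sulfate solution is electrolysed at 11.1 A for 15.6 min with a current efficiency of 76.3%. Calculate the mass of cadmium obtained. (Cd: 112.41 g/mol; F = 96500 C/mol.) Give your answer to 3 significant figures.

Q = 11.1 × 936 = 10390 C
n(e⁻) = 10390 / 96500 = 0.1077 mol
Cd²⁺ + 2e⁻ → Cd, so theoretical m(Cd) = 0.05385 × 112.41 = 6.053 g
Actual mass = 76.3% × 6.053 = 4.62 g

4.62 g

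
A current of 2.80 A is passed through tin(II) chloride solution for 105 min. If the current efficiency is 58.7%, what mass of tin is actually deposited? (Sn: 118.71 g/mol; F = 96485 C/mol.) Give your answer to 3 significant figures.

6.37 g

Q = 2.80 × 6300 = 17640 C
n(e⁻) = 17640 / 96485 = 0.1828 mol
Sn²⁺ + 2e⁻ → Sn, so theoretical m(Sn) = 0.09140 × 118.71 = 10.85 g
Actual mass = 58.7% × 10.85 = 6.37 g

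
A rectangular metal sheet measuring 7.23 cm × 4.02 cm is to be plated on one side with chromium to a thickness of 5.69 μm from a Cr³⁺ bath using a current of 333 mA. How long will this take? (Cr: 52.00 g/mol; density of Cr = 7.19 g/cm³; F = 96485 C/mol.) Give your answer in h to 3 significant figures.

0.552 h

Plated area = 7.23 × 4.02 = 29.06 cm²
Volume = 29.06 × 5.69×10⁻⁴ cm = 0.01654 cm³
m(Cr) = 0.01654 × 7.19 = 0.1189 g
n(Cr) = 0.1189 / 52.00 = 0.002287 mol; n(e⁻) = 3 × 0.002287 = 0.006861 mol
Q = 0.006861 × 96485 = 662.0 C
t = 662.0 / 0.333 = 1988 s = 0.552 h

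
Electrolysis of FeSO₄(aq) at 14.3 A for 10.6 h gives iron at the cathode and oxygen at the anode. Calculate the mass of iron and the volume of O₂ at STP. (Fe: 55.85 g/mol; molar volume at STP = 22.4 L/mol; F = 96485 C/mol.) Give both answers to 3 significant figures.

158 g Fe; 31.7 L O₂

Q = 14.3 × 38160 = 5.457×10^5 C; n(e⁻) = 5.457×10^5 / 96485 = 5.656 mol
Cathode: Fe²⁺ + 2e⁻ → Fe → n(Fe) = 5.656/2 = 2.828 mol → 158 g
Anode: 2H₂O → O₂ + 4H⁺ + 4e⁻ → n(O₂) = 5.656/4 = 1.414 mol → 31.7 L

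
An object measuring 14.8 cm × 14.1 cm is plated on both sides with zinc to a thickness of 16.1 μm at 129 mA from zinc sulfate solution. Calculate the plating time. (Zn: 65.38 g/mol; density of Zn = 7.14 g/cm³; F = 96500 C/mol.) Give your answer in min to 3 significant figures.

Plated area = 2 × 14.8 × 14.1 = 417.4 cm²
Volume = 417.4 × 16.1×10⁻⁴ cm = 0.6720 cm³
m(Zn) = 0.6720 × 7.14 = 4.798 g
n(Zn) = 4.798 / 65.38 = 0.07339 mol; n(e⁻) = 2 × 0.07339 = 0.1468 mol
Q = 0.1468 × 96500 = 14170 C
t = 14170 / 0.129 = 1.098×10^5 s = 1830 min

1830 min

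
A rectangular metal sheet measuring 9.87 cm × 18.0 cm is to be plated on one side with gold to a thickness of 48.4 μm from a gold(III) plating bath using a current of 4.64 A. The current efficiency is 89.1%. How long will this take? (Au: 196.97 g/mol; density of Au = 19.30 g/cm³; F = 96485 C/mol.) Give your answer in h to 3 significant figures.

Plated area = 9.87 × 18.0 = 177.7 cm²
Volume = 177.7 × 48.4×10⁻⁴ cm = 0.8601 cm³
m(Au) = 0.8601 × 19.30 = 16.60 g
n(Au) = 16.60 / 196.97 = 0.08428 mol; n(e⁻) = 3 × 0.08428 = 0.2528 mol
Q = 0.2528 × 96485 / 0.891 = 27380 C
t = 27380 / 4.64 = 5901 s = 1.64 h

1.64 h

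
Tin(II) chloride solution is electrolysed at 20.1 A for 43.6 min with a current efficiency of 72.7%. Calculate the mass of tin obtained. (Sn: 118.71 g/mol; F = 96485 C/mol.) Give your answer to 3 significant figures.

23.5 g

Q = 20.1 × 2616 = 52580 C
n(e⁻) = 52580 / 96485 = 0.5450 mol
Sn²⁺ + 2e⁻ → Sn, so theoretical m(Sn) = 0.2725 × 118.71 = 32.35 g
Actual mass = 72.7% × 32.35 = 23.5 g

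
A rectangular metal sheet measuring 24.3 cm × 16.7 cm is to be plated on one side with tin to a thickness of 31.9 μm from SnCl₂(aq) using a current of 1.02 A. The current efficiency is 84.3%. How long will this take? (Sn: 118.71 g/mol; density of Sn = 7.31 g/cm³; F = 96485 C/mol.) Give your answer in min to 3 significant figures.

Plated area = 24.3 × 16.7 = 405.8 cm²
Volume = 405.8 × 31.9×10⁻⁴ cm = 1.295 cm³
m(Sn) = 1.295 × 7.31 = 9.466 g
n(Sn) = 9.466 / 118.71 = 0.07974 mol; n(e⁻) = 2 × 0.07974 = 0.1595 mol
Q = 0.1595 × 96485 / 0.843 = 18260 C
t = 18260 / 1.02 = 17900 s = 298 min

298 min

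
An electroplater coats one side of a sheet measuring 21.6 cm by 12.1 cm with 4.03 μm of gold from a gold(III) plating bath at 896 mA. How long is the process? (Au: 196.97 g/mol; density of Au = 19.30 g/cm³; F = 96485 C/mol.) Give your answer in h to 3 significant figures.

0.926 h

Plated area = 21.6 × 12.1 = 261.4 cm²
Volume = 261.4 × 4.03×10⁻⁴ cm = 0.1053 cm³
m(Au) = 0.1053 × 19.30 = 2.032 g
n(Au) = 2.032 / 196.97 = 0.01032 mol; n(e⁻) = 3 × 0.01032 = 0.03096 mol
Q = 0.03096 × 96485 = 2987 C
t = 2987 / 0.896 = 3334 s = 0.926 h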